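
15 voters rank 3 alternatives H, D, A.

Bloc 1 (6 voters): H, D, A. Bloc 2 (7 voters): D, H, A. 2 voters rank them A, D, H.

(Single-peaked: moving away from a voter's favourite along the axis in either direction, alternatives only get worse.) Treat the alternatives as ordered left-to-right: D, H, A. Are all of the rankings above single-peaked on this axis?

no

Axis positions: D=1, H=2, A=3.
Bloc 1 (peak H at position 2): ranking walks positions 2-1-3, expanding outward from the peak — single-peaked.
Bloc 2 (peak D at position 1): ranking walks positions 1-2-3, expanding outward from the peak — single-peaked.
Bloc 3: ranking walks positions 3-1-2; D is ranked above H even though H lies between D and the peak A on the axis — preferences dip and rise again. Not single-peaked.
Bloc 3 violates single-peakedness, so the profile is not single-peaked on this axis.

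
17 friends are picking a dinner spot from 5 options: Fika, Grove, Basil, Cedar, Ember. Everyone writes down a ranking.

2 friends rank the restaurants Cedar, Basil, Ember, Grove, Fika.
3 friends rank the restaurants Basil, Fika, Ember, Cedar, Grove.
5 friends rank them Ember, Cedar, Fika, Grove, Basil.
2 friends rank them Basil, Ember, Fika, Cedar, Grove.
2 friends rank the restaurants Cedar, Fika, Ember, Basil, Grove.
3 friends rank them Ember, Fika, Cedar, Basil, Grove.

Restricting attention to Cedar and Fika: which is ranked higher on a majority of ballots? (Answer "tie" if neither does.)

Ballots ranking Cedar above Fika: 2 + 5 + 2 = 9.
Ballots ranking Fika above Cedar: 17 − 9 = 8.
Cedar wins the head-to-head 9–8.

Cedar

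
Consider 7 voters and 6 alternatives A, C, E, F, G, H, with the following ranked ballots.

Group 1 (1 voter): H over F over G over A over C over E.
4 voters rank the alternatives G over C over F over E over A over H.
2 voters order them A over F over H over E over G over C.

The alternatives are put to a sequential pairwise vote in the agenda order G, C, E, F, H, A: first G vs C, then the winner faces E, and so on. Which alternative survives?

G

Round 1: G vs C — 7–0, G advances.
Round 2: G vs E — 5–2, G advances.
Round 3: G vs F — 4–3, G advances.
Round 4: G vs H — 4–3, G advances.
Round 5: G vs A — 5–2, G advances.
G survives the agenda.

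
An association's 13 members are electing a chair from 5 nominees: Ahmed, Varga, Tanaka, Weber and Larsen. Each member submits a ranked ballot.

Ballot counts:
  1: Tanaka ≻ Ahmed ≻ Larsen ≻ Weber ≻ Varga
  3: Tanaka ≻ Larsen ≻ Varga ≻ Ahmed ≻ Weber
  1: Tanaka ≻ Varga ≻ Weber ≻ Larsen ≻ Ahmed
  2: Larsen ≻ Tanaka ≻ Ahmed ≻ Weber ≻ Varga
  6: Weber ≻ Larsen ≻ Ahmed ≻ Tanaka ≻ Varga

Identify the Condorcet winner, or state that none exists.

none

Pairwise majorities:
Ahmed vs Varga: Ahmed is ranked higher on 1+2+6 = 9 ballots, Varga on 4. Ahmed wins 9–4.
Ahmed vs Tanaka: 6 to 7, Tanaka.
Ahmed vs Weber: 6 to 7, Weber.
Ahmed vs Larsen: 1 for Ahmed, 12 for Larsen — Larsen by 12–1.
Varga vs Tanaka: Varga preferred on 0 ballots; Tanaka wins 13–0.
Varga vs Weber: 3+1 = 4 for Varga, 9 for Weber — Weber by 9–4.
Varga vs Larsen: Varga is ranked higher on 1 ballot, Larsen on 12. Larsen wins 12–1.
Tanaka vs Weber: 1+3+1+2 = 7 for Tanaka, 6 for Weber — Tanaka by 7–6.
Tanaka vs Larsen: Tanaka is ranked higher on 1+3+1 = 5 ballots, Larsen on 8. Larsen wins 8–5.
Weber vs Larsen: Weber preferred on 1+6 = 7 ballots; Weber wins 7–6.
Every candidate loses at least once (Ahmed loses to Tanaka; Varga loses to Ahmed; Tanaka loses to Larsen; Weber loses to Tanaka; Larsen loses to Weber). The majority relation contains the cycle Tanaka beats Weber beats Larsen beats Tanaka, so there is no Condorcet winner.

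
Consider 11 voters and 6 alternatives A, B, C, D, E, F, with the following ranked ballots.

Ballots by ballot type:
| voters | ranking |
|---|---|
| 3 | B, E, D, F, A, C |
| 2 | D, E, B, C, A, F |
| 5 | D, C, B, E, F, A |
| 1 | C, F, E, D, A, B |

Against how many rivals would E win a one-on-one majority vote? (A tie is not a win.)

E against each rival (11 voters):
E vs A: E, 11–0.
E vs B: 3 to 8, B.
E vs C: C wins 6–5.
E vs D: D wins 7–4.
E vs F: E wins 10–1.
E beats A, F; loses to B, C, D — 2 pairwise wins.

2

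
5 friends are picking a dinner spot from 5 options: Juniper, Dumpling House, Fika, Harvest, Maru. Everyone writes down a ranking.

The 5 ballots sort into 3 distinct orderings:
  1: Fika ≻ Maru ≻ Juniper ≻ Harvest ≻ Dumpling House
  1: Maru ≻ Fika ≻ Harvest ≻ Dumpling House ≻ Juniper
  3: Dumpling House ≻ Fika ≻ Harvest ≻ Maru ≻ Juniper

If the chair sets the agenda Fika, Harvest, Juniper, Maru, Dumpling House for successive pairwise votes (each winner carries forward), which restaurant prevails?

Round 1: Fika vs Harvest — 5–0, Fika advances.
Round 2: Fika vs Juniper — 5–0, Fika advances.
Round 3: Fika vs Maru — 4–1, Fika advances.
Round 4: Fika vs Dumpling House — 2–3, Dumpling House advances.
Dumpling House survives the agenda.

Dumpling House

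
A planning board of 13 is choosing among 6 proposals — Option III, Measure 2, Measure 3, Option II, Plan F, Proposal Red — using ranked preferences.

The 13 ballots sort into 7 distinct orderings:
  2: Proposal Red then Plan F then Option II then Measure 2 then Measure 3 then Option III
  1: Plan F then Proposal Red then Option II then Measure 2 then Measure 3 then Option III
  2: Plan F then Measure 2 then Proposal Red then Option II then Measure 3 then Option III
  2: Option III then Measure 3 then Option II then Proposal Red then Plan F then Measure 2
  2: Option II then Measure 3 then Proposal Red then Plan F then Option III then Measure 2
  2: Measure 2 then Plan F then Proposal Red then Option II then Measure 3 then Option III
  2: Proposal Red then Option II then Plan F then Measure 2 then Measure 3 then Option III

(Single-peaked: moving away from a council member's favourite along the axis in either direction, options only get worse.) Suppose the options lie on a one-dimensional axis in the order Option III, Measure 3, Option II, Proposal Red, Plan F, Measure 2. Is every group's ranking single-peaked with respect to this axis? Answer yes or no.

Axis positions: Option III=1, Measure 3=2, Option II=3, Proposal Red=4, Plan F=5, Measure 2=6.
Group 1 (peak Proposal Red at position 4): ranking walks positions 4-5-3-6-2-1, expanding outward from the peak — single-peaked.
Group 2 (peak Plan F at position 5): ranking walks positions 5-4-3-6-2-1, expanding outward from the peak — single-peaked.
Group 3 (peak Plan F at position 5): ranking walks positions 5-6-4-3-2-1, expanding outward from the peak — single-peaked.
Group 4 (peak Option III at position 1): ranking walks positions 1-2-3-4-5-6, expanding outward from the peak — single-peaked.
Group 5 (peak Option II at position 3): ranking walks positions 3-2-4-5-1-6, expanding outward from the peak — single-peaked.
Group 6 (peak Measure 2 at position 6): ranking walks positions 6-5-4-3-2-1, expanding outward from the peak — single-peaked.
Group 7 (peak Proposal Red at position 4): ranking walks positions 4-3-5-6-2-1, expanding outward from the peak — single-peaked.
Every ranking is single-peaked on this axis.

yes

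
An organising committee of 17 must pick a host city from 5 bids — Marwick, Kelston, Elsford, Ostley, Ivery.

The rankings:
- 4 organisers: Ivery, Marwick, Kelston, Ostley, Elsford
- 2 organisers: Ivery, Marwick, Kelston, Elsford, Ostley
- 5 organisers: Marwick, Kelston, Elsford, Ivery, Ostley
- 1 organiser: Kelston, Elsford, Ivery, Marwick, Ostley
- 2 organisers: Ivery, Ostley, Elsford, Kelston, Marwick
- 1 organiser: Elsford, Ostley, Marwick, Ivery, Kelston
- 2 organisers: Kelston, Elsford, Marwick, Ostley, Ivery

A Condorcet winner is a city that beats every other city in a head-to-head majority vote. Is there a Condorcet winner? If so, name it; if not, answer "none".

Head-to-head results (17 organisers):
Marwick vs Kelston: Marwick wins 12–5.
Marwick vs Elsford: 4+2+5 = 11 for Marwick, 6 for Elsford — Marwick by 11–6.
Marwick vs Ostley: Marwick is ranked higher on 4+2+5+1+2 = 14 ballots, Ostley on 3. Marwick wins 14–3.
Marwick vs Ivery: Ivery wins 9–8.
Kelston vs Elsford: Kelston preferred on 4+2+5+1+2 = 14 ballots; Kelston wins 14–3.
Kelston vs Ostley: Kelston wins 14–3.
Kelston vs Ivery: 5+1+2 = 8 for Kelston, 9 for Ivery — Ivery by 9–8.
Elsford–Ostley: Elsford 11–6.
Elsford vs Ivery: Elsford wins 9–8.
Ostley vs Ivery: Ostley preferred on 1+2 = 3 ballots; Ivery wins 14–3.
Every city loses at least once (Marwick loses to Ivery; Kelston loses to Marwick; Elsford loses to Marwick; Ostley loses to Marwick; Ivery loses to Elsford). The majority relation contains the cycle Marwick > Elsford > Ivery > Marwick, so there is no Condorcet winner.

none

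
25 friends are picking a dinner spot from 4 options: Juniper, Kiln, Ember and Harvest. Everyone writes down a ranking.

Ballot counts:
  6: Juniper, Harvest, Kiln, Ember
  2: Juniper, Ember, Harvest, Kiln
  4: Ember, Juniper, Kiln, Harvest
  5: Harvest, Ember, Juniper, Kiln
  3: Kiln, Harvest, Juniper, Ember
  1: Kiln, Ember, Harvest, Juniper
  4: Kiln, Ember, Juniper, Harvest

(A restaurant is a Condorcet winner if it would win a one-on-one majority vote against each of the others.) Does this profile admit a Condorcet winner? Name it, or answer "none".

Check each pair by majority over 25 ballots:
Juniper vs Kiln: Juniper wins 17–8.
Juniper–Ember: Ember 14–11.
Juniper–Harvest: Juniper 16–9.
Kiln vs Ember: Kiln wins 14–11.
Kiln–Harvest: Harvest 13–12.
Ember vs Harvest: Harvest, 14–11.
No restaurant is unbeaten: Juniper loses to Ember; Kiln loses to Juniper; Ember loses to Kiln; Harvest loses to Juniper. In particular Juniper → Kiln → Ember → Juniper is a majority cycle — no Condorcet winner exists.

none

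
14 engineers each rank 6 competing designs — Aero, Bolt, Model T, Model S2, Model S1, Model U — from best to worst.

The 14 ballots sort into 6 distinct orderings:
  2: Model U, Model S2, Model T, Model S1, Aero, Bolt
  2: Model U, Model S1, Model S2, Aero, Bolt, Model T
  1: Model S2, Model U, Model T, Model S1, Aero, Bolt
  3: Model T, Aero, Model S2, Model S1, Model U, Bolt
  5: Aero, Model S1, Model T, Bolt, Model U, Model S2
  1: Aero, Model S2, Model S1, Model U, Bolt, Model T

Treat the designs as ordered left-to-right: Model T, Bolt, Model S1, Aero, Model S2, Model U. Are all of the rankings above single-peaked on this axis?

Axis positions: Model T=1, Bolt=2, Model S1=3, Aero=4, Model S2=5, Model U=6.
Type 1: ranking walks positions 6-5-1-3-4-2; Model T is ranked above Aero even though Aero lies between Model T and the peak Model U on the axis — preferences dip and rise again. Not single-peaked.
Type 2: ranking walks positions 6-3-5-4-2-1; Model S1 is ranked above Model S2 even though Model S2 lies between Model S1 and the peak Model U on the axis — preferences dip and rise again. Not single-peaked.
Type 3: ranking walks positions 5-6-1-3-4-2; Model T is ranked above Aero even though Aero lies between Model T and the peak Model S2 on the axis — preferences dip and rise again. Not single-peaked.
Type 4: ranking walks positions 1-4-5-3-6-2; Aero is ranked above Bolt even though Bolt lies between Aero and the peak Model T on the axis — preferences dip and rise again. Not single-peaked.
Type 5: ranking walks positions 4-3-1-2-6-5; Model T is ranked above Bolt even though Bolt lies between Model T and the peak Aero on the axis — preferences dip and rise again. Not single-peaked.
Type 6 (peak Aero at position 4): ranking walks positions 4-5-3-6-2-1, expanding outward from the peak — single-peaked.
Type 1 violates single-peakedness, so the profile is not single-peaked on this axis.

no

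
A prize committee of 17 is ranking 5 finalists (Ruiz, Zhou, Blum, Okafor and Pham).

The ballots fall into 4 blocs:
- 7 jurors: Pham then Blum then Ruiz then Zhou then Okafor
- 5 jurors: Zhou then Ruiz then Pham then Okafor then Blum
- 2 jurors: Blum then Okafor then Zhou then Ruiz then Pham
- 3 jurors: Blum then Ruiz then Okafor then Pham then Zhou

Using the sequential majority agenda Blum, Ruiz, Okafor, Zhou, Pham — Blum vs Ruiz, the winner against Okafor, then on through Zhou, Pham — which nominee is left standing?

Round 1: Blum vs Ruiz — 12–5, Blum advances.
Round 2: Blum vs Okafor — 12–5, Blum advances.
Round 3: Blum vs Zhou — 12–5, Blum advances.
Round 4: Blum vs Pham — 5–12, Pham advances.
Pham survives the agenda.

Pham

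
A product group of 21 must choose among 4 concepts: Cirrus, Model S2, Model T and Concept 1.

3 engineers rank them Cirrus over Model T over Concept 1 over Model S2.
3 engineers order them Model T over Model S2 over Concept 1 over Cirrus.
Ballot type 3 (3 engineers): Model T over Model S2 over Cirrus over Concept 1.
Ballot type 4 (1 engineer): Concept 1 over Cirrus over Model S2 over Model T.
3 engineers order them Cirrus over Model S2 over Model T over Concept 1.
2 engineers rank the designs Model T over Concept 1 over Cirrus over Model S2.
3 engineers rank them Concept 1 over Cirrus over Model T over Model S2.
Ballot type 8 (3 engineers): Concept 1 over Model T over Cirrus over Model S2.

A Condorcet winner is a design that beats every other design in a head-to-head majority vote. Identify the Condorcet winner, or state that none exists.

Model T

Pairwise majorities:
Cirrus vs Model S2: Cirrus preferred on 3+1+3+2+3+3 = 15 ballots; Cirrus wins 15–6.
Cirrus vs Model T: 3+1+3+3 = 10 for Cirrus, 11 for Model T — Model T by 11–10.
Cirrus vs Concept 1: 9 to 12, Concept 1.
Model S2 vs Model T: Model S2 is ranked higher on 1+3 = 4 ballots, Model T on 17. Model T wins 17–4.
Model S2 vs Concept 1: Model S2 is ranked higher on 3+3+3 = 9 ballots, Concept 1 on 12. Concept 1 wins 12–9.
Model T vs Concept 1: Model T preferred on 3+3+3+3+2 = 14 ballots; Model T wins 14–7.
Only Model T has no losses; Model T is the Condorcet winner.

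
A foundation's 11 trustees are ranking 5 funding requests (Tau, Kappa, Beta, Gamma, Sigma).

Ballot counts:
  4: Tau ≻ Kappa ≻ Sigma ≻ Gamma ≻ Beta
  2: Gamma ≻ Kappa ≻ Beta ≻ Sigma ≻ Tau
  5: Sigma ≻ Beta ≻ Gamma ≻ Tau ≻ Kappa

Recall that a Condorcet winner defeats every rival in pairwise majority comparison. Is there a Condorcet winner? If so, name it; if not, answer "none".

none

Head-to-head results (11 reviewers):
Tau vs Kappa: 9 to 2, Tau.
Tau vs Beta: Tau preferred on 4 ballots; Beta wins 7–4.
Tau vs Gamma: 4 to 7, Gamma.
Tau vs Sigma: Tau is ranked higher on 4 ballots, Sigma on 7. Sigma wins 7–4.
Kappa vs Beta: Kappa is ranked higher on 4+2 = 6 ballots, Beta on 5. Kappa wins 6–5.
Kappa vs Gamma: Kappa is ranked higher on 4 ballots, Gamma on 7. Gamma wins 7–4.
Kappa vs Sigma: Kappa preferred on 4+2 = 6 ballots; Kappa wins 6–5.
Beta vs Gamma: Beta is ranked higher on 5 ballots, Gamma on 6. Gamma wins 6–5.
Beta vs Sigma: Beta is ranked higher on 2 ballots, Sigma on 9. Sigma wins 9–2.
Gamma vs Sigma: 2 for Gamma, 9 for Sigma — Sigma by 9–2.
Each project drops at least one matchup (Tau loses to Beta; Kappa loses to Tau; Beta loses to Kappa; Gamma loses to Sigma; Sigma loses to Kappa); the cycle Tau > Kappa > Beta > Tau rules out a Condorcet winner.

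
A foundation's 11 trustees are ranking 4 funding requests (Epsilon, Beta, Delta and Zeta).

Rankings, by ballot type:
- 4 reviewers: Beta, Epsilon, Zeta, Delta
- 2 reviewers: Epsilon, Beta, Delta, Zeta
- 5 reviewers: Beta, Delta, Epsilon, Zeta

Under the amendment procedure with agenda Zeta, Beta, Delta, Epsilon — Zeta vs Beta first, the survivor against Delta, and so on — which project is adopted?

Beta

Round 1: Zeta vs Beta — 0–11, Beta advances.
Round 2: Beta vs Delta — 11–0, Beta advances.
Round 3: Beta vs Epsilon — 9–2, Beta advances.
Beta survives the agenda.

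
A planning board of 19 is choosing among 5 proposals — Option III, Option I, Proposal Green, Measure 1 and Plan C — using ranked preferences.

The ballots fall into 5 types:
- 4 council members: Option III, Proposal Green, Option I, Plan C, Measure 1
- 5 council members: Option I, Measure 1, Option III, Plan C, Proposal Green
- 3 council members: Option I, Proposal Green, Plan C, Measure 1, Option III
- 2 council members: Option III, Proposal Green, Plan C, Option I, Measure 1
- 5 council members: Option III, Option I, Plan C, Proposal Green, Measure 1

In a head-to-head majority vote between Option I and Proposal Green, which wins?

Option I

Ballots ranking Option I above Proposal Green: 5 + 3 + 5 = 13.
Ballots ranking Proposal Green above Option I: 19 − 13 = 6.
Option I wins the head-to-head 13–6.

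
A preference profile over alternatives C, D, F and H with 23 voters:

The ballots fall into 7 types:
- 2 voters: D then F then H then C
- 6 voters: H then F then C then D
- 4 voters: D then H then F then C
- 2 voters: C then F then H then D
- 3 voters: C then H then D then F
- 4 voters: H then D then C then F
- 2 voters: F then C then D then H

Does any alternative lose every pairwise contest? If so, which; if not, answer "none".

none

Head-to-head results (23 voters):
C–D: C 13–10.
C vs F: 9 to 14, F.
C vs H: 7 to 16, H.
D–F: D 13–10.
D vs H: D preferred on 2+4+2 = 8 ballots; H wins 15–8.
F vs H: F is ranked higher on 2+2+2 = 6 ballots, H on 17. H wins 17–6.
No alternative is winless: C beats D; D beats F; F beats C; H beats C. There is no Condorcet loser.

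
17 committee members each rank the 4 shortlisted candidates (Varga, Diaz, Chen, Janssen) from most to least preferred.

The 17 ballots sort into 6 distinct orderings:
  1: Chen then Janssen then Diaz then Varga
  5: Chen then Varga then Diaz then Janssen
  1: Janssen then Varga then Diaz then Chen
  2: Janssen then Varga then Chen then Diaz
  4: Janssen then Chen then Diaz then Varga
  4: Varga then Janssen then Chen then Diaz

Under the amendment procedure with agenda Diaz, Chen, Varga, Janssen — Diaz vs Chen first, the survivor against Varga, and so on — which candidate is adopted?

Janssen

Round 1: Diaz vs Chen — 1–16, Chen advances.
Round 2: Chen vs Varga — 10–7, Chen advances.
Round 3: Chen vs Janssen — 6–11, Janssen advances.
Janssen survives the agenda.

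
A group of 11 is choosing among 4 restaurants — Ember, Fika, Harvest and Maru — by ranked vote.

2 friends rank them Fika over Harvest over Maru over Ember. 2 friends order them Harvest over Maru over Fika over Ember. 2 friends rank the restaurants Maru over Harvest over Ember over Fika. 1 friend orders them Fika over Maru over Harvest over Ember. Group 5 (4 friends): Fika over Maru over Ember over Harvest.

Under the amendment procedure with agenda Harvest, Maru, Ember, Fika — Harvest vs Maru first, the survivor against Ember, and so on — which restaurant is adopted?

Round 1: Harvest vs Maru — 4–7, Maru advances.
Round 2: Maru vs Ember — 11–0, Maru advances.
Round 3: Maru vs Fika — 4–7, Fika advances.
The agenda winner is Fika.

Fika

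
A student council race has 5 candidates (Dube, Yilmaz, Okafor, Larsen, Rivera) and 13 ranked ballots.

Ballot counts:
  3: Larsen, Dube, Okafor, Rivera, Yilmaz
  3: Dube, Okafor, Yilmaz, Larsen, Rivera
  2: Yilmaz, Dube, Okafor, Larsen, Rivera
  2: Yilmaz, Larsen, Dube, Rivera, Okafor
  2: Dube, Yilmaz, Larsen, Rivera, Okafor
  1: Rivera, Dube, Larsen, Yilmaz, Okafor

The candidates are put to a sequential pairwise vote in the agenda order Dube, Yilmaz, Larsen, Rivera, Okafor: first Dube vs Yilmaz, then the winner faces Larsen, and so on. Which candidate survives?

Round 1: Dube vs Yilmaz — 9–4, Dube advances.
Round 2: Dube vs Larsen — 8–5, Dube advances.
Round 3: Dube vs Rivera — 12–1, Dube advances.
Round 4: Dube vs Okafor — 13–0, Dube advances.
Dube survives the agenda.

Dube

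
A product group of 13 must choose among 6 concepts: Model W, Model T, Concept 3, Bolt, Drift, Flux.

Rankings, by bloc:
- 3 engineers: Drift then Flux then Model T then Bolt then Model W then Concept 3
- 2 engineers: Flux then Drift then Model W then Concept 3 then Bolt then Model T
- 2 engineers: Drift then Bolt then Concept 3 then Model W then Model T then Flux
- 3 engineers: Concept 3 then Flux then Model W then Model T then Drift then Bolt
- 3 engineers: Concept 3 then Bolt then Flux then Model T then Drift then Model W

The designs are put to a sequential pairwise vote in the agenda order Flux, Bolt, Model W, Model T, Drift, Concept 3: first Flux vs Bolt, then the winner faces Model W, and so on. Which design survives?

Concept 3

Round 1: Flux vs Bolt — 8–5, Flux advances.
Round 2: Flux vs Model W — 11–2, Flux advances.
Round 3: Flux vs Model T — 11–2, Flux advances.
Round 4: Flux vs Drift — 8–5, Flux advances.
Round 5: Flux vs Concept 3 — 5–8, Concept 3 advances.
The agenda winner is Concept 3.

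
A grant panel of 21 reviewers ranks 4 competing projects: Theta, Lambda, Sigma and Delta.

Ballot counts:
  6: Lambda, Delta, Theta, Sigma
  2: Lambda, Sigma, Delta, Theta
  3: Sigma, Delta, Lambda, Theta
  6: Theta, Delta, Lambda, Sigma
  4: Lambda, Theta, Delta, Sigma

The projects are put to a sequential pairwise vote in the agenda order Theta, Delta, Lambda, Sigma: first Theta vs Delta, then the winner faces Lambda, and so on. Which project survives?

Lambda

Round 1: Theta vs Delta — 10–11, Delta advances.
Round 2: Delta vs Lambda — 9–12, Lambda advances.
Round 3: Lambda vs Sigma — 18–3, Lambda advances.
The agenda winner is Lambda.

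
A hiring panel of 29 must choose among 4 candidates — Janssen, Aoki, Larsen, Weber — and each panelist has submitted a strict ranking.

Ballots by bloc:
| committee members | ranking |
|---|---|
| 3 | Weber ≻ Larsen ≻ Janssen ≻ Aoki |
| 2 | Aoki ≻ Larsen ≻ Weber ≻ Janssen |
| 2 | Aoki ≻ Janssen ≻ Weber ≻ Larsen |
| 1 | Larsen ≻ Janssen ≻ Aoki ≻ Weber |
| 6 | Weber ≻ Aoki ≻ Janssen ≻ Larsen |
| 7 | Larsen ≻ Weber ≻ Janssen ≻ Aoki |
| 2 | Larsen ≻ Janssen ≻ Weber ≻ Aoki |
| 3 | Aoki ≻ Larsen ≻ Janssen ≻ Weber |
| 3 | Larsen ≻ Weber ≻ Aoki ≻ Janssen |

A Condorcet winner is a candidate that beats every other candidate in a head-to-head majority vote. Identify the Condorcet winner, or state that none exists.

Larsen

Check each pair by majority over 29 ballots:
Janssen vs Aoki: Janssen preferred on 3+1+7+2 = 13 ballots; Aoki wins 16–13.
Janssen vs Larsen: 2+6 = 8 for Janssen, 21 for Larsen — Larsen by 21–8.
Janssen vs Weber: 2+1+2+3 = 8 for Janssen, 21 for Weber — Weber by 21–8.
Aoki vs Larsen: Aoki preferred on 2+2+6+3 = 13 ballots; Larsen wins 16–13.
Aoki vs Weber: Aoki preferred on 2+2+1+3 = 8 ballots; Weber wins 21–8.
Larsen vs Weber: Larsen is ranked higher on 2+1+7+2+3+3 = 18 ballots, Weber on 11. Larsen wins 18–11.
Larsen wins every pairwise contest, so Larsen is the Condorcet winner.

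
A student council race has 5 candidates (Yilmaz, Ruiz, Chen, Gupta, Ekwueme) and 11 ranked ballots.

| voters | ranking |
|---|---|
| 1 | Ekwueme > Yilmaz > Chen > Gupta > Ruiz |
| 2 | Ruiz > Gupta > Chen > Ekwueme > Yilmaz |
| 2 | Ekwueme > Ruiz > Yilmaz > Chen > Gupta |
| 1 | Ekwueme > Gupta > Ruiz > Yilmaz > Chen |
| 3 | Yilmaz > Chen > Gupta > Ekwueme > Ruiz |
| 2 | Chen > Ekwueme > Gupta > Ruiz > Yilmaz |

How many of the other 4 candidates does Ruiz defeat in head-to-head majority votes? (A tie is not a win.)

Ruiz against each rival (11 voters):
Ruiz vs Yilmaz: Ruiz preferred on 2+2+1+2 = 7 ballots; Ruiz wins 7–4.
Ruiz vs Chen: Ruiz preferred on 2+2+1 = 5 ballots; Chen wins 6–5.
Ruiz vs Gupta: Gupta wins 7–4.
Ruiz vs Ekwueme: Ekwueme, 9–2.
Ruiz beats Yilmaz; loses to Chen, Gupta, Ekwueme — 1 pairwise win.

1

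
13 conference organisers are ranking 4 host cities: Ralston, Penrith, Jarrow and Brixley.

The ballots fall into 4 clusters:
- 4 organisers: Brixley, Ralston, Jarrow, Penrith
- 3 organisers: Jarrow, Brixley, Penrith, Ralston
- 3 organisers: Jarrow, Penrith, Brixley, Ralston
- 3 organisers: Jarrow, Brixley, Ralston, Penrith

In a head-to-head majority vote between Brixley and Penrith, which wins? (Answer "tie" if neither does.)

Brixley

Ballots ranking Brixley above Penrith: 4 + 3 + 3 = 10.
Ballots ranking Penrith above Brixley: 13 − 10 = 3.
Brixley wins the head-to-head 10–3.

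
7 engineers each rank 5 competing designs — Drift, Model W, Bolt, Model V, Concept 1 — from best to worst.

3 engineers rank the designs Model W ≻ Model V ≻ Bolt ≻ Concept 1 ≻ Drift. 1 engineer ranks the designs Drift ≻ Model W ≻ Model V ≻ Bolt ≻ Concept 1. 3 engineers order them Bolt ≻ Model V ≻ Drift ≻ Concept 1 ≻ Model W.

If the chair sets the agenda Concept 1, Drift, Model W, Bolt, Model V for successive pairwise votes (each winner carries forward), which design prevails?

Round 1: Concept 1 vs Drift — 3–4, Drift advances.
Round 2: Drift vs Model W — 4–3, Drift advances.
Round 3: Drift vs Bolt — 1–6, Bolt advances.
Round 4: Bolt vs Model V — 3–4, Model V advances.
Model V survives the agenda.

Model V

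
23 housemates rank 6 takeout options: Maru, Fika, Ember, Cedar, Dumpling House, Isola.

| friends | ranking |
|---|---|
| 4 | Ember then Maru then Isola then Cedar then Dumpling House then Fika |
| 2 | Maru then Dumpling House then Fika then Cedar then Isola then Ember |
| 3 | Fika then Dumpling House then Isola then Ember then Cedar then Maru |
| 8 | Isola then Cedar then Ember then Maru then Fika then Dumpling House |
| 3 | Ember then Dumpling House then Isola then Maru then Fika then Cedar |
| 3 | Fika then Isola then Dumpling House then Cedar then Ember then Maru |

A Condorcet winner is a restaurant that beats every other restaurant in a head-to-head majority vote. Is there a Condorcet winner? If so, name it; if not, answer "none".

Isola

Head-to-head results (23 friends):
Maru vs Fika: Maru preferred on 4+2+8+3 = 17 ballots; Maru wins 17–6.
Maru vs Ember: Ember, 21–2.
Maru vs Cedar: 9 to 14, Cedar.
Maru vs Dumpling House: Maru wins 14–9.
Maru–Isola: Isola 17–6.
Fika vs Ember: Ember wins 15–8.
Fika vs Cedar: Fika preferred on 2+3+3+3 = 11 ballots; Cedar wins 12–11.
Fika vs Dumpling House: Fika preferred on 3+8+3 = 14 ballots; Fika wins 14–9.
Fika vs Isola: 8 to 15, Isola.
Ember vs Cedar: Cedar wins 13–10.
Ember–Dumpling House: Ember 15–8.
Ember–Isola: Isola 16–7.
Cedar vs Dumpling House: Cedar wins 12–11.
Cedar vs Isola: Cedar preferred on 2 ballots; Isola wins 21–2.
Dumpling House vs Isola: 2+3+3 = 8 for Dumpling House, 15 for Isola — Isola by 15–8.
Isola beats each of Maru, Fika, Ember, Cedar, Dumpling House — Isola is the Condorcet winner.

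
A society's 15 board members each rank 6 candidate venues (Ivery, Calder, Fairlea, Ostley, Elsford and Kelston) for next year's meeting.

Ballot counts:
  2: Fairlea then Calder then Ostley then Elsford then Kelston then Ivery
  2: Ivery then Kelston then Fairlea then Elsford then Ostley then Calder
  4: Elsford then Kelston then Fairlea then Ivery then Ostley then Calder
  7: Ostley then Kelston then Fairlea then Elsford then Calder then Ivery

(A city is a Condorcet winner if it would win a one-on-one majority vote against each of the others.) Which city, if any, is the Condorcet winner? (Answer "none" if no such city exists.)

none

Pairwise majorities:
Ivery–Calder: Calder 9–6.
Ivery–Fairlea: Fairlea 13–2.
Ivery–Ostley: Ostley 9–6.
Ivery vs Elsford: Elsford wins 13–2.
Ivery vs Kelston: Kelston wins 13–2.
Calder vs Fairlea: Fairlea, 15–0.
Calder vs Ostley: Ostley wins 13–2.
Calder–Elsford: Elsford 13–2.
Calder vs Kelston: Kelston wins 13–2.
Fairlea vs Ostley: Fairlea wins 8–7.
Fairlea vs Elsford: Fairlea, 11–4.
Fairlea vs Kelston: Kelston wins 13–2.
Ostley vs Elsford: Ostley, 9–6.
Ostley vs Kelston: Ostley, 9–6.
Elsford–Kelston: Kelston 9–6.
No city is unbeaten: Ivery loses to Calder; Calder loses to Fairlea; Fairlea loses to Kelston; Ostley loses to Fairlea; Elsford loses to Fairlea; Kelston loses to Ostley. In particular Fairlea beats Ostley beats Kelston beats Fairlea is a majority cycle — no Condorcet winner exists.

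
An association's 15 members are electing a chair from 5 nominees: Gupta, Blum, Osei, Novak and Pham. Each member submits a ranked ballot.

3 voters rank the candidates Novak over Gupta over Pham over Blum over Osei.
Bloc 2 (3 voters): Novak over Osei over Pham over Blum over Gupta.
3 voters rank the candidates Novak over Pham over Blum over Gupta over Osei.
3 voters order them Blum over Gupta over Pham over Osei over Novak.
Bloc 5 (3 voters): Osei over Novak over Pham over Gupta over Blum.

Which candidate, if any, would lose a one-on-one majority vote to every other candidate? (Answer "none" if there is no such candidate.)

Head-to-head results (15 voters):
Gupta vs Blum: 3+3 = 6 for Gupta, 9 for Blum — Blum by 9–6.
Gupta vs Osei: Gupta, 9–6.
Gupta vs Novak: Novak wins 12–3.
Gupta vs Pham: Pham, 9–6.
Blum vs Osei: Blum preferred on 3+3+3 = 9 ballots; Blum wins 9–6.
Blum vs Novak: Novak wins 12–3.
Blum vs Pham: Pham wins 12–3.
Osei vs Novak: 3+3 = 6 for Osei, 9 for Novak — Novak by 9–6.
Osei vs Pham: Pham, 9–6.
Novak vs Pham: Novak wins 12–3.
Osei loses to every other candidate — it is the Condorcet loser.

Osei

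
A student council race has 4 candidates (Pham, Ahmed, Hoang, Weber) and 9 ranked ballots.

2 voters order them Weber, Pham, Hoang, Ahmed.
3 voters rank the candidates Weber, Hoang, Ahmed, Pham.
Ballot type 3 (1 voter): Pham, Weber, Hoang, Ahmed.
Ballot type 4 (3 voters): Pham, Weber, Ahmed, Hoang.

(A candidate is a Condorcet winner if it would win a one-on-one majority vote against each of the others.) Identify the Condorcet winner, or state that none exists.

Head-to-head results (9 voters):
Pham vs Ahmed: Pham, 6–3.
Pham vs Hoang: Pham, 6–3.
Pham vs Weber: Weber, 5–4.
Ahmed vs Hoang: Hoang wins 6–3.
Ahmed–Weber: Weber 9–0.
Hoang vs Weber: Weber wins 9–0.
Weber defeats every rival head-to-head and is the Condorcet winner.

Weber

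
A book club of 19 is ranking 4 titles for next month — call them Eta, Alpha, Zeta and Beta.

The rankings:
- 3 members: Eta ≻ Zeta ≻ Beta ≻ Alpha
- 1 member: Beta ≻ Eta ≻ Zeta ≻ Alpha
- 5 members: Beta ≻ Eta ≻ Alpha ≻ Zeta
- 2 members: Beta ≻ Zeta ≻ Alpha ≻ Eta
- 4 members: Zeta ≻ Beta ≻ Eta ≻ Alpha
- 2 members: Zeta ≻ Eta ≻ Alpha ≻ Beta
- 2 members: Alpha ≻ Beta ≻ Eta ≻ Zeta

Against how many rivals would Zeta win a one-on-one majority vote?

1

Zeta against each rival (19 members):
Zeta vs Eta: Zeta preferred on 2+4+2 = 8 ballots; Eta wins 11–8.
Zeta vs Alpha: Zeta preferred on 3+1+2+4+2 = 12 ballots; Zeta wins 12–7.
Zeta vs Beta: Zeta preferred on 3+4+2 = 9 ballots; Beta wins 10–9.
Zeta beats Alpha; loses to Eta, Beta — 1 pairwise win.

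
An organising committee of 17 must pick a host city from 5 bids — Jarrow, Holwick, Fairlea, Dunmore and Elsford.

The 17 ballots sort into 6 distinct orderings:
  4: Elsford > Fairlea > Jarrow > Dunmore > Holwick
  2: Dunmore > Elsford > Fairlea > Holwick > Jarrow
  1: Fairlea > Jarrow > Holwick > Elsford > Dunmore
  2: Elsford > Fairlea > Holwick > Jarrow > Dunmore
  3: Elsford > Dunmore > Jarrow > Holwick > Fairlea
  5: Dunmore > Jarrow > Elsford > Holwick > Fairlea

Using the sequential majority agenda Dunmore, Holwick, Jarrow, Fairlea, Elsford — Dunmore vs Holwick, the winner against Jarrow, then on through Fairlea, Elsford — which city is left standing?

Elsford

Round 1: Dunmore vs Holwick — 14–3, Dunmore advances.
Round 2: Dunmore vs Jarrow — 10–7, Dunmore advances.
Round 3: Dunmore vs Fairlea — 10–7, Dunmore advances.
Round 4: Dunmore vs Elsford — 7–10, Elsford advances.
Elsford survives the agenda.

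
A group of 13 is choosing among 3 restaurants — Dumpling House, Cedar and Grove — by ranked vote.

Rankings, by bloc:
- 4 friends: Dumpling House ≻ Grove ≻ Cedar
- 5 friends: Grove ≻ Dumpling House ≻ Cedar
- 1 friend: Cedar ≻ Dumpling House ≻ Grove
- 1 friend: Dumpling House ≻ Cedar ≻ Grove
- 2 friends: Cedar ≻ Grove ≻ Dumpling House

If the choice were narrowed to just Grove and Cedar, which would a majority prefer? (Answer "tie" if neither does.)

Ballots ranking Grove above Cedar: 4 + 5 = 9.
Ballots ranking Cedar above Grove: 13 − 9 = 4.
Grove wins the head-to-head 9–4.

Grove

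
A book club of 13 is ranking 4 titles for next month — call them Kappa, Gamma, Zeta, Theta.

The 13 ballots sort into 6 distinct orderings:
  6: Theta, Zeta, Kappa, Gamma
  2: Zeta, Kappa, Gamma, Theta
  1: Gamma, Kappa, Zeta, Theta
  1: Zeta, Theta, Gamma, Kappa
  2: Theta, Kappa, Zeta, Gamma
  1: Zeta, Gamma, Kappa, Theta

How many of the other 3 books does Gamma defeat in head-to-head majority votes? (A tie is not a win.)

Gamma against each rival (13 members):
Gamma–Kappa: Kappa 10–3.
Gamma vs Zeta: 1 for Gamma, 12 for Zeta — Zeta by 12–1.
Gamma–Theta: Theta 9–4.
Gamma beats no one; loses to Kappa, Zeta, Theta — 0 pairwise wins.

0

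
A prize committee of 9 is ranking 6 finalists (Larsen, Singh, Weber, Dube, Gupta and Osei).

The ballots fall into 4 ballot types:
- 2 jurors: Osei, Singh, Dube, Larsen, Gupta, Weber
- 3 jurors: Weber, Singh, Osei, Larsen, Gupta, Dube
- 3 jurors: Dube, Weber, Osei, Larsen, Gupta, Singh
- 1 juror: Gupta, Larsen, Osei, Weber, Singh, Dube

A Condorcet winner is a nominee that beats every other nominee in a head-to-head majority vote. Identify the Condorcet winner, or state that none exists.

Pairwise majorities:
Larsen vs Singh: Singh, 5–4.
Larsen vs Weber: Larsen preferred on 2+1 = 3 ballots; Weber wins 6–3.
Larsen vs Dube: Larsen preferred on 3+1 = 4 ballots; Dube wins 5–4.
Larsen vs Gupta: 8 to 1, Larsen.
Larsen vs Osei: 1 to 8, Osei.
Singh vs Weber: 2 for Singh, 7 for Weber — Weber by 7–2.
Singh vs Dube: 6 to 3, Singh.
Singh vs Gupta: 2+3 = 5 for Singh, 4 for Gupta — Singh by 5–4.
Singh vs Osei: Singh is ranked higher on 3 ballots, Osei on 6. Osei wins 6–3.
Weber vs Dube: 4 to 5, Dube.
Weber–Gupta: Weber 6–3.
Weber vs Osei: Weber is ranked higher on 3+3 = 6 ballots, Osei on 3. Weber wins 6–3.
Dube vs Gupta: Dube is ranked higher on 2+3 = 5 ballots, Gupta on 4. Dube wins 5–4.
Dube vs Osei: 3 for Dube, 6 for Osei — Osei by 6–3.
Gupta vs Osei: Osei wins 8–1.
Each nominee drops at least one matchup (Larsen loses to Singh; Singh loses to Weber; Weber loses to Dube; Dube loses to Singh; Gupta loses to Larsen; Osei loses to Weber); the cycle Singh → Dube → Weber → Singh rules out a Condorcet winner.

none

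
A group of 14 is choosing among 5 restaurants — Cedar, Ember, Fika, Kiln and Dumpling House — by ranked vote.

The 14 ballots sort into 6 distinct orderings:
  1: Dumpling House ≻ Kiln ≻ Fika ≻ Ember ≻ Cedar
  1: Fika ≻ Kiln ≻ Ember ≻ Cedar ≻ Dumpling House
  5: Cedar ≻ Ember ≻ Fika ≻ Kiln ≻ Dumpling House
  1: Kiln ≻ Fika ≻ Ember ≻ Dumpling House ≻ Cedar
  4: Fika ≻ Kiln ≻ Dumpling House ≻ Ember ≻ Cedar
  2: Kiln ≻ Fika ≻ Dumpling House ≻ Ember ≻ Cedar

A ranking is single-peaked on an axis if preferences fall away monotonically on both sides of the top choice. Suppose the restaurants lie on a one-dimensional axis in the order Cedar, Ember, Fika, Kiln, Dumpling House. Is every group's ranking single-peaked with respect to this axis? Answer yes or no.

yes

Axis positions: Cedar=1, Ember=2, Fika=3, Kiln=4, Dumpling House=5.
Group 1 (peak Dumpling House at position 5): ranking walks positions 5-4-3-2-1, expanding outward from the peak — single-peaked.
Group 2 (peak Fika at position 3): ranking walks positions 3-4-2-1-5, expanding outward from the peak — single-peaked.
Group 3 (peak Cedar at position 1): ranking walks positions 1-2-3-4-5, expanding outward from the peak — single-peaked.
Group 4 (peak Kiln at position 4): ranking walks positions 4-3-2-5-1, expanding outward from the peak — single-peaked.
Group 5 (peak Fika at position 3): ranking walks positions 3-4-5-2-1, expanding outward from the peak — single-peaked.
Group 6 (peak Kiln at position 4): ranking walks positions 4-3-5-2-1, expanding outward from the peak — single-peaked.
Every ranking is single-peaked on this axis.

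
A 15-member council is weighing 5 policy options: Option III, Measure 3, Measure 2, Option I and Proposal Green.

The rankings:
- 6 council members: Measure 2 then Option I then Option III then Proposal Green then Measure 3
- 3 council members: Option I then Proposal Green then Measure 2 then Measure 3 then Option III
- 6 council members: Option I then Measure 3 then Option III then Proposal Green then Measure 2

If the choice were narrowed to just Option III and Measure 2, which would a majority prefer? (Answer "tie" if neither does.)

Measure 2

Ballots ranking Option III above Measure 2: 6.
Ballots ranking Measure 2 above Option III: 15 − 6 = 9.
Measure 2 wins the head-to-head 9–6.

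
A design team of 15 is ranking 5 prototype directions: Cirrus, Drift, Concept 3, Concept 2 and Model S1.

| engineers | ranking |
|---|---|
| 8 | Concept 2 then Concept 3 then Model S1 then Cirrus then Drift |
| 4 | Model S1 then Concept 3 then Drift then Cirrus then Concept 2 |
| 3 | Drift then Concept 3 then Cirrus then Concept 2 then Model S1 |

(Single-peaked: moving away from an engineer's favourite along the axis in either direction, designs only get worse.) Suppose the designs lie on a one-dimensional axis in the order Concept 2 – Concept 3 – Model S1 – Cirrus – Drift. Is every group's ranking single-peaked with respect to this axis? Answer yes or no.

Axis positions: Concept 2=1, Concept 3=2, Model S1=3, Cirrus=4, Drift=5.
Group 1 (peak Concept 2 at position 1): ranking walks positions 1-2-3-4-5, expanding outward from the peak — single-peaked.
Group 2: ranking walks positions 3-2-5-4-1; Drift is ranked above Cirrus even though Cirrus lies between Drift and the peak Model S1 on the axis — preferences dip and rise again. Not single-peaked.
Group 3: ranking walks positions 5-2-4-1-3; Concept 3 is ranked above Cirrus even though Cirrus lies between Concept 3 and the peak Drift on the axis — preferences dip and rise again. Not single-peaked.
Group 2 violates single-peakedness, so the profile is not single-peaked on this axis.

no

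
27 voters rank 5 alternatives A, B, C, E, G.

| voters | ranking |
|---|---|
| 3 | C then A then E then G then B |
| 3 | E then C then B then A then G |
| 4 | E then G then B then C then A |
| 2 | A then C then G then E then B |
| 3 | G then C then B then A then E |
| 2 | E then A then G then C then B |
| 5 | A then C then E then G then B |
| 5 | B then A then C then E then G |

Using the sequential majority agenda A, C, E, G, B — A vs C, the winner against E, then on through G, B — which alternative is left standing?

Round 1: A vs C — 14–13, A advances.
Round 2: A vs E — 18–9, A advances.
Round 3: A vs G — 20–7, A advances.
Round 4: A vs B — 12–15, B advances.
B survives the agenda.

B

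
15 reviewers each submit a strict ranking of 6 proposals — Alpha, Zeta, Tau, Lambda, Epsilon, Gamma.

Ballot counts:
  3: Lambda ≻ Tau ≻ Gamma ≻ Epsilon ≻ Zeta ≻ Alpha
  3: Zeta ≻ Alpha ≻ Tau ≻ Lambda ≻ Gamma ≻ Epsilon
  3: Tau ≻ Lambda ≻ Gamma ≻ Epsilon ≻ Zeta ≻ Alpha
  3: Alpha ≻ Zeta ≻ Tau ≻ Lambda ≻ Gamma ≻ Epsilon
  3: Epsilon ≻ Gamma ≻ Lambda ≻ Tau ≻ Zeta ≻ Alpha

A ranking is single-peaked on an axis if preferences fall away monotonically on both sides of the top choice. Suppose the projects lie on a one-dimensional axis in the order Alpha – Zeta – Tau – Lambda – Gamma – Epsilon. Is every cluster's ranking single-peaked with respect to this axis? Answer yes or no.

yes

Axis positions: Alpha=1, Zeta=2, Tau=3, Lambda=4, Gamma=5, Epsilon=6.
Cluster 1 (peak Lambda at position 4): ranking walks positions 4-3-5-6-2-1, expanding outward from the peak — single-peaked.
Cluster 2 (peak Zeta at position 2): ranking walks positions 2-1-3-4-5-6, expanding outward from the peak — single-peaked.
Cluster 3 (peak Tau at position 3): ranking walks positions 3-4-5-6-2-1, expanding outward from the peak — single-peaked.
Cluster 4 (peak Alpha at position 1): ranking walks positions 1-2-3-4-5-6, expanding outward from the peak — single-peaked.
Cluster 5 (peak Epsilon at position 6): ranking walks positions 6-5-4-3-2-1, expanding outward from the peak — single-peaked.
Every ranking is single-peaked on this axis.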